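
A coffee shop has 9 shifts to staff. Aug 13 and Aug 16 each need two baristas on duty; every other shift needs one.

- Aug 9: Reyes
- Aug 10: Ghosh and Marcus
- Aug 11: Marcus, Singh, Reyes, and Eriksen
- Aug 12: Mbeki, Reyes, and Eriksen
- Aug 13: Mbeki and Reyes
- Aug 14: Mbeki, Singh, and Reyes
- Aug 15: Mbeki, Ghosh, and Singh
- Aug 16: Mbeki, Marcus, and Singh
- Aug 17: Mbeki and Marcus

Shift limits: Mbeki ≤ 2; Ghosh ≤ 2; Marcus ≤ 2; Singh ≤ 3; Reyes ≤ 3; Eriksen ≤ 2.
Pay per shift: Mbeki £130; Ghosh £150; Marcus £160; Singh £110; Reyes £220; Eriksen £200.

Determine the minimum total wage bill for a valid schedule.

£1650

Aug 9 can only be covered by Reyes, so that assignment is forced.
Aug 13 can only be covered by Mbeki and Reyes, so that assignment is forced.
Picking the cheapest available barista for each shift independently would cost £1550, but that ignores the shift limits.
An optimal schedule: Aug 9→Reyes, Aug 10→Ghosh, Aug 11→Singh, Aug 12→Mbeki, Aug 13→Mbeki+Reyes, Aug 14→Singh, Aug 15→Ghosh, Aug 16→Singh+Marcus, Aug 17→Marcus.
Total: 220 + 150 + 110 + 130 + 130 + 220 + 110 + 150 + 110 + 160 + 160 = £1650.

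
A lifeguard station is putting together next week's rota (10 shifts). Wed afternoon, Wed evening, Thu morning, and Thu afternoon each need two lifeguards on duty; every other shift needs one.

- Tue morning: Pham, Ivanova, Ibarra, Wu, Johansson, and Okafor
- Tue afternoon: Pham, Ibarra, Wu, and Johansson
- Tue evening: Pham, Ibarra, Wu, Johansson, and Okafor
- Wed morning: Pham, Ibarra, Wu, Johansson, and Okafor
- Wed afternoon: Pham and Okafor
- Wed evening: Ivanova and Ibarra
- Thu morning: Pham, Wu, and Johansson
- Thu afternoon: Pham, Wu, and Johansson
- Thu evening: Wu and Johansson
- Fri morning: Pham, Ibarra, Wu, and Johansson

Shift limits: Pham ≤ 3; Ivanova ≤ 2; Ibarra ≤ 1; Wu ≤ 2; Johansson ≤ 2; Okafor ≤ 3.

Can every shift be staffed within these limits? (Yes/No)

No

Total capacity is 3+2+1+2+2+3 = 13 but 14 worker-slots are needed — infeasible.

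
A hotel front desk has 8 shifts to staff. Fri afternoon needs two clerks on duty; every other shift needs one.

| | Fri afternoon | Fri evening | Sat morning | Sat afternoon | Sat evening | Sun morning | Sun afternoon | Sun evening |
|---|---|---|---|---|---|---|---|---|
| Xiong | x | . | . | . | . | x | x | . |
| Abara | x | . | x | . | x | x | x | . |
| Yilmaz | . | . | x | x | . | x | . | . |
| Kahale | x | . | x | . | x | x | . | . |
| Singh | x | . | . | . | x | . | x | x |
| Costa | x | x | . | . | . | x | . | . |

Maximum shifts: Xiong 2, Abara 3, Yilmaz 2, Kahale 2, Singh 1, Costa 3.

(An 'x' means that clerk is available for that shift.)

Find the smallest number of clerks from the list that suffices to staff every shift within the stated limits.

9 slots to fill and no one can take more than 3, so at least ⌈9/3⌉ = 3 clerks are needed.
Any 3 clerks together have capacity at most 3+3+2 = 8 < 9 slots, so 3 can never suffice.
Abara, Yilmaz, Singh, and Costa alone can cover everything: Fri afternoon→Abara+Costa, Fri evening→Costa, Sat morning→Yilmaz, Sat afternoon→Yilmaz, Sat evening→Abara, Sun morning→Costa, Sun afternoon→Abara, Sun evening→Singh.

4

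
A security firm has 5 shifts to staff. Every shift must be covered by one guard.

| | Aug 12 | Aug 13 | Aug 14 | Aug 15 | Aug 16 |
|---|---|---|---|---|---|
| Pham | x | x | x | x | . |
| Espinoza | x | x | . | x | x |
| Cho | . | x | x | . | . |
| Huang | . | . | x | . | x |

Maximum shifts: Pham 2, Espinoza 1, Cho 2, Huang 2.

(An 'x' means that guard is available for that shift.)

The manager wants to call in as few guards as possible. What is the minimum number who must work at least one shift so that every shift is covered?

3

5 slots to fill and no one can take more than 2, so at least ⌈5/2⌉ = 3 guards are needed.
Pham, Espinoza, and Cho alone can cover everything: Aug 12→Pham, Aug 13→Cho, Aug 14→Cho, Aug 15→Pham, Aug 16→Espinoza.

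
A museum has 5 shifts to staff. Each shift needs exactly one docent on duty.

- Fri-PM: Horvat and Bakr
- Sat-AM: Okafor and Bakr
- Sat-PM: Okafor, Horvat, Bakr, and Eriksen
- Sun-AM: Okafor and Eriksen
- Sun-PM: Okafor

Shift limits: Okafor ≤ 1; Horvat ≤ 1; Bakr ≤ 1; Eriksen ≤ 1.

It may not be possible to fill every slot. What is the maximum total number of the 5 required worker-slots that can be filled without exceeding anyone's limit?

Total capacity across all docents is 1+1+1+1 = 4, and 5 slots are needed, so at most 4 can be filled.
An assignment achieving 4: Fri-PM→Horvat, Sat-AM→Bakr, Sun-AM→Eriksen, Sun-PM→Okafor.
Loads: Okafor 1/1, Horvat 1/1, Bakr 1/1, Eriksen 1/1.

4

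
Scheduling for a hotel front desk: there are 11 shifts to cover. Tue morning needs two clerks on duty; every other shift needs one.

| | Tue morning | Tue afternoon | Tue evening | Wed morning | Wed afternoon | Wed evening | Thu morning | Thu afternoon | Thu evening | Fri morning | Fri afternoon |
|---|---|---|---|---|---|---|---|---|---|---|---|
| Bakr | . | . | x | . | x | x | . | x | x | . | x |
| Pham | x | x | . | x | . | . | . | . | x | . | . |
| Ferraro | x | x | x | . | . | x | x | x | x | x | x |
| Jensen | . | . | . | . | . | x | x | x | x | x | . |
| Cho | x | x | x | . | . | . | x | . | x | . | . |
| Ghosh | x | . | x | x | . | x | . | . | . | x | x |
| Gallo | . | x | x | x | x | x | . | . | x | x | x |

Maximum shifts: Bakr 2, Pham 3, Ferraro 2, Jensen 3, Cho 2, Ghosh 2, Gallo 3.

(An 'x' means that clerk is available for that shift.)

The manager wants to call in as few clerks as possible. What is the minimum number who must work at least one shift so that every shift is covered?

5

12 slots to fill and no one can take more than 3, so at least ⌈12/3⌉ = 4 clerks are needed.
Any 4 clerks together have capacity at most 3+3+3+2 = 11 < 12 slots, so 4 can never suffice.
Bakr, Pham, Ferraro, Jensen, and Cho alone can cover everything: Tue morning→Pham+Ferraro, Tue afternoon→Pham, Tue evening→Cho, Wed morning→Pham, Wed afternoon→Bakr, Wed evening→Jensen, Thu morning→Jensen, Thu afternoon→Jensen, Thu evening→Cho, Fri morning→Ferraro, Fri afternoon→Bakr.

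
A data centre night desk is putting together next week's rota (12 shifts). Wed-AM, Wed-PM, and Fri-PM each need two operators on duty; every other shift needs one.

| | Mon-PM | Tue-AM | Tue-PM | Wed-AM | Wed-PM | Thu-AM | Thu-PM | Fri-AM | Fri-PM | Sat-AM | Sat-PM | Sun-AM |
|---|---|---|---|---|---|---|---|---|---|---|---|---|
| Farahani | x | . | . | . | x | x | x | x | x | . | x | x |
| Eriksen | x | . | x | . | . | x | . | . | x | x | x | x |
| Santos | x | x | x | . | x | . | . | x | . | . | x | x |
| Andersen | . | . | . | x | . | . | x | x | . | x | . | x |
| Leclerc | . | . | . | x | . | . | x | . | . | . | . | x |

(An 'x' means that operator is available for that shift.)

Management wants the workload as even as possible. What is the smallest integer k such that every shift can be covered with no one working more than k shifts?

3

With 5 operators and 15 worker-slots to fill, someone must work at least ⌈15/5⌉ = 3 shifts, so k ≥ 3.
k = 3 works: Mon-PM→Eriksen, Tue-AM→Santos, Tue-PM→Eriksen, Wed-AM→Andersen+Leclerc, Wed-PM→Farahani+Santos, Thu-AM→Farahani, Thu-PM→Leclerc, Fri-AM→Andersen, Fri-PM→Farahani+Eriksen, Sat-AM→Andersen, Sat-PM→Santos, Sun-AM→Leclerc.
Loads: Farahani 3, Eriksen 3, Santos 3, Andersen 3, Leclerc 3 — all ≤ 3.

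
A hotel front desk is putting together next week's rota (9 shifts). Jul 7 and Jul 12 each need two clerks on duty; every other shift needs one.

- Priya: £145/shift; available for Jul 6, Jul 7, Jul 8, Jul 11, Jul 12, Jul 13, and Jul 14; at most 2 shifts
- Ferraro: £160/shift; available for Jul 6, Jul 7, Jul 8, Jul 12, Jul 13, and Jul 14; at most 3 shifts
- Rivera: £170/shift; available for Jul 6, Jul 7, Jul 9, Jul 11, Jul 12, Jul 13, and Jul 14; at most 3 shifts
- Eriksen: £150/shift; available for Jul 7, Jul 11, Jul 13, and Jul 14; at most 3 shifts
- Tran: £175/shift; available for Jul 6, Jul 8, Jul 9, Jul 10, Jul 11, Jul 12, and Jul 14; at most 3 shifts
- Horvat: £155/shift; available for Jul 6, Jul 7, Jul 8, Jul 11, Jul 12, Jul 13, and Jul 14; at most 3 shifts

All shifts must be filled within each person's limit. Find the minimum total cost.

£1710

Jul 10 can only be covered by Tran, so that assignment is forced.
Picking the cheapest available clerk for each shift independently would cost £1665, but that ignores the shift limits.
An optimal schedule: Jul 6→Priya, Jul 7→Eriksen+Horvat, Jul 8→Priya, Jul 9→Rivera, Jul 10→Tran, Jul 11→Eriksen, Jul 12→Horvat+Ferraro, Jul 13→Eriksen, Jul 14→Horvat.
Total: 145 + 150 + 155 + 145 + 170 + 175 + 150 + 155 + 160 + 150 + 155 = £1710.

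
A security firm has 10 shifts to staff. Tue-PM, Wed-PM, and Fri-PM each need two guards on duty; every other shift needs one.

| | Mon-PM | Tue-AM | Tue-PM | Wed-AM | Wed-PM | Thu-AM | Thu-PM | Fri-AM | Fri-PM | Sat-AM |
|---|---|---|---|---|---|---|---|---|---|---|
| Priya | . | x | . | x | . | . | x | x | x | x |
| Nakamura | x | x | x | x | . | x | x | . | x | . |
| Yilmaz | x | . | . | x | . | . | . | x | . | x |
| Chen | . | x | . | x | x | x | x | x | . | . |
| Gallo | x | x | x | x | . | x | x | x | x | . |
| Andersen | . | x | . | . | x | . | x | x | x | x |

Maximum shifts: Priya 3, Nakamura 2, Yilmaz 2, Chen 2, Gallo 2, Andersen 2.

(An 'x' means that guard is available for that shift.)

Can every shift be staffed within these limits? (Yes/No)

Yes

Tue-PM can only be covered by Nakamura and Gallo, so that assignment is forced.
Wed-PM can only be covered by Chen and Andersen, so that assignment is forced.
One valid schedule: Mon-PM→Nakamura, Tue-AM→Priya, Tue-PM→Nakamura+Gallo, Wed-AM→Yilmaz, Wed-PM→Chen+Andersen, Thu-AM→Chen, Thu-PM→Priya, Fri-AM→Yilmaz, Fri-PM→Gallo+Andersen, Sat-AM→Priya.
Loads: Priya 3/3, Nakamura 2/2, Yilmaz 2/2, Chen 2/2, Gallo 2/2, Andersen 2/2 — all within limits.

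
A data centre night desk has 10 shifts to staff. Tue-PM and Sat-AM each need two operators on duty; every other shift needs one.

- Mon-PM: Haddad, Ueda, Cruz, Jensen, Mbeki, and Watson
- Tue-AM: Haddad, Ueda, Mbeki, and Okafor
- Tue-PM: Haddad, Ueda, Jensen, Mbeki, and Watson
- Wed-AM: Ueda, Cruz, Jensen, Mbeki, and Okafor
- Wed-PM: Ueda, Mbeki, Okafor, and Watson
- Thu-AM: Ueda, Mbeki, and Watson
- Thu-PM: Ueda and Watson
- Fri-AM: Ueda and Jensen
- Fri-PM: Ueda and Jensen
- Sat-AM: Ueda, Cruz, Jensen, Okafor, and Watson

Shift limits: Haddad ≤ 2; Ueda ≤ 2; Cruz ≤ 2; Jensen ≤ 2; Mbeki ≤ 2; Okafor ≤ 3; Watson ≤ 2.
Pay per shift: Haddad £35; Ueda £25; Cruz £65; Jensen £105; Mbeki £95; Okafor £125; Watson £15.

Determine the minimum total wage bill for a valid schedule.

£680

Picking the cheapest available operator for each shift independently would cost £240, but that ignores the shift limits.
An optimal schedule: Mon-PM→Haddad, Tue-AM→Haddad, Tue-PM→Mbeki+Jensen, Wed-AM→Cruz, Wed-PM→Mbeki, Thu-AM→Watson, Thu-PM→Watson, Fri-AM→Ueda, Fri-PM→Ueda, Sat-AM→Cruz+Jensen.
Total: 35 + 35 + 95 + 105 + 65 + 95 + 15 + 15 + 25 + 25 + 65 + 105 = £680.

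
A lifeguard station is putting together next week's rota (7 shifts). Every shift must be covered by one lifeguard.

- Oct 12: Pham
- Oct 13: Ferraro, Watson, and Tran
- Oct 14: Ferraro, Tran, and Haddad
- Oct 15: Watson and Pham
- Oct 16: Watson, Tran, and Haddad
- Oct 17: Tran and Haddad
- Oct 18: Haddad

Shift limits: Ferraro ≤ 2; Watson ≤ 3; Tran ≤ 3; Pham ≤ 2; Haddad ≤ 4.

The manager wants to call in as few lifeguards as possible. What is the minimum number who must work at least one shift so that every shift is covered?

3

7 slots to fill and no one can take more than 4, so at least ⌈7/4⌉ = 2 lifeguards are needed.
Shifts {Oct 12, Oct 13, Oct 18} need 3 slots, but among the lifeguards available for them (Ferraro, Watson, Tran, Pham, and Haddad) any 2 together supply at most 2. So 2 lifeguards are not enough.
Ferraro, Pham, and Haddad alone can cover everything: Oct 12→Pham, Oct 13→Ferraro, Oct 14→Ferraro, Oct 15→Pham, Oct 16→Haddad, Oct 17→Haddad, Oct 18→Haddad.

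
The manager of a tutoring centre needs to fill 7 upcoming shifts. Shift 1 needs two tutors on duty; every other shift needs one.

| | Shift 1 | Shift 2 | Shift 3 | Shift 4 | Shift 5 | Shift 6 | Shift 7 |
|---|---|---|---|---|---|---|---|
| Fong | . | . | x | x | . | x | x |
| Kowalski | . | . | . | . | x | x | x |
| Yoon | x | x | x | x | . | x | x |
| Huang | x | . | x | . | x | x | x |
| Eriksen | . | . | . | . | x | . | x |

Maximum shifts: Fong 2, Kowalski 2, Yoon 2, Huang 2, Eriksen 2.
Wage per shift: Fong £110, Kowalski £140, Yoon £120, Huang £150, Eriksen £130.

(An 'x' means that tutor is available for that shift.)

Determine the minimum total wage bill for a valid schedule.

Shift 1 can only be covered by Yoon and Huang, so that assignment is forced.
Shift 2 can only be covered by Yoon, so that assignment is forced.
Picking the cheapest available tutor for each shift independently would cost £960, but that ignores the shift limits.
An optimal schedule: Shift 1→Yoon+Huang, Shift 2→Yoon, Shift 3→Fong, Shift 4→Fong, Shift 5→Eriksen, Shift 6→Kowalski, Shift 7→Eriksen.
Total: 120 + 150 + 120 + 110 + 110 + 130 + 140 + 130 = £1010.

£1010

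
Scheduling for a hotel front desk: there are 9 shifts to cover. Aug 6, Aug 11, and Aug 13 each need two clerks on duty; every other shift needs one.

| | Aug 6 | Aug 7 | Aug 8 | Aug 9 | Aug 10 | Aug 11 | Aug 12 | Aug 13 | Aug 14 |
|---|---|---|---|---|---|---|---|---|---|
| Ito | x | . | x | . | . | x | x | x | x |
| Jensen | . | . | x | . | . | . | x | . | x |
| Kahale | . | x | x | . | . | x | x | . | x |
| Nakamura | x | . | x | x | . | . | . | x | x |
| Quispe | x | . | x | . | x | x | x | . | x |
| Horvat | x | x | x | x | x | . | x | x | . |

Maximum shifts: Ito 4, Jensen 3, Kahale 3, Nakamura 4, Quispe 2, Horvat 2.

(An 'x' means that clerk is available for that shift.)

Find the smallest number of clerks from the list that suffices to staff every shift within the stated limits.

4

12 slots to fill and no one can take more than 4, so at least ⌈12/4⌉ = 3 clerks are needed.
Any 3 clerks together have capacity at most 4+4+3 = 11 < 12 slots, so 3 can never suffice.
Ito, Kahale, Nakamura, and Quispe alone can cover everything: Aug 6→Ito+Nakamura, Aug 7→Kahale, Aug 8→Kahale, Aug 9→Nakamura, Aug 10→Quispe, Aug 11→Ito+Kahale, Aug 12→Ito, Aug 13→Ito+Nakamura, Aug 14→Nakamura.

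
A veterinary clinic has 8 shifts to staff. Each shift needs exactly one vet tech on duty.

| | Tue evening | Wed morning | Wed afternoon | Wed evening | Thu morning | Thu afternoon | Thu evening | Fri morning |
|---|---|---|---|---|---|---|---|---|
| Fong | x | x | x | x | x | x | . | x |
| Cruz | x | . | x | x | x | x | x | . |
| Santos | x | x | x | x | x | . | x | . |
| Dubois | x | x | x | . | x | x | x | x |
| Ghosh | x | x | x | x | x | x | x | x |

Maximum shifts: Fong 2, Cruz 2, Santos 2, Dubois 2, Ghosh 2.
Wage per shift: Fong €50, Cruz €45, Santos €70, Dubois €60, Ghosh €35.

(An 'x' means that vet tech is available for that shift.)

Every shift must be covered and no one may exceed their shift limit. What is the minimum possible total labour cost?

€380

Picking the cheapest available vet tech for each shift independently would cost €280, but that ignores the shift limits.
An optimal schedule: Tue evening→Fong, Wed morning→Ghosh, Wed afternoon→Fong, Wed evening→Cruz, Thu morning→Dubois, Thu afternoon→Cruz, Thu evening→Dubois, Fri morning→Ghosh.
Total: 50 + 35 + 50 + 45 + 60 + 45 + 60 + 35 = €380.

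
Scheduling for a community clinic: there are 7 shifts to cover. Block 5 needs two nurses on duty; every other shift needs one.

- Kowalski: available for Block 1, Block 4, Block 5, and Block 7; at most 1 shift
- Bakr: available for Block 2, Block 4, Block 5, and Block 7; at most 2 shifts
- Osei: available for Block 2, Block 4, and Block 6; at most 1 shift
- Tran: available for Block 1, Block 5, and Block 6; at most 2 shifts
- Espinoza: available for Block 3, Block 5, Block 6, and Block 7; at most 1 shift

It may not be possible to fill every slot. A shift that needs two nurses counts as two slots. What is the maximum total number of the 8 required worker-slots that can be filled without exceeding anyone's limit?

Total capacity across all nurses is 1+2+1+2+1 = 7, and 8 slots are needed, so at most 7 can be filled.
An assignment achieving 7: Block 1→Kowalski, Block 2→Bakr, Block 3→Espinoza, Block 4→Osei, Block 5→Tran, Block 6→Tran, Block 7→Bakr.
Loads: Kowalski 1/1, Bakr 2/2, Osei 1/1, Tran 2/2, Espinoza 1/1.

7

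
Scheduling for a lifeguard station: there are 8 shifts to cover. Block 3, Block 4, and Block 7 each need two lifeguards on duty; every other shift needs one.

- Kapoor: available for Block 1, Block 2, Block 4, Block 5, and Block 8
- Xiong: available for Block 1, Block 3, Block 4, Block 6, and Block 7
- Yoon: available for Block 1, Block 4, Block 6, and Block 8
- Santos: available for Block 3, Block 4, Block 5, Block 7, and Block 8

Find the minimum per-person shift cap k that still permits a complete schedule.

3

With 4 lifeguards and 11 worker-slots to fill, someone must work at least ⌈11/4⌉ = 3 shifts, so k ≥ 3.
k = 3 works: Block 1→Kapoor, Block 2→Kapoor, Block 3→Xiong+Santos, Block 4→Yoon+Santos, Block 5→Kapoor, Block 6→Xiong, Block 7→Xiong+Santos, Block 8→Yoon.
Loads: Kapoor 3, Xiong 3, Yoon 2, Santos 3 — all ≤ 3.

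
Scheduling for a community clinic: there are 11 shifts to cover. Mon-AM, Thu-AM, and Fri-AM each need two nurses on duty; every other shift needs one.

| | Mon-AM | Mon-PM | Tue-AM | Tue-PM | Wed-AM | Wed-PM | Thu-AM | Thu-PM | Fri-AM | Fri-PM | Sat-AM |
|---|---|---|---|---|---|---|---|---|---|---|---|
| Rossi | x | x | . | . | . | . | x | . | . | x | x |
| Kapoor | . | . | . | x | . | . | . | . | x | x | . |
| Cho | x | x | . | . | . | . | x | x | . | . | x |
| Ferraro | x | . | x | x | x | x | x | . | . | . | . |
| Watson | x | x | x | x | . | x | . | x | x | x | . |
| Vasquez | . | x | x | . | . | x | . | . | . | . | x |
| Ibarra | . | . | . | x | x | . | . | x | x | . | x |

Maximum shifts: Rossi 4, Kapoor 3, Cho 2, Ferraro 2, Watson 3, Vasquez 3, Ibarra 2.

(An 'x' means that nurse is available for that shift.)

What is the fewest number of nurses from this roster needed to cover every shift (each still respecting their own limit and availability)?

14 slots to fill and no one can take more than 4, so at least ⌈14/4⌉ = 4 nurses are needed.
Any 4 nurses together have capacity at most 4+3+3+3 = 13 < 14 slots, so 4 can never suffice.
Rossi, Kapoor, Cho, Ferraro, and Watson alone can cover everything: Mon-AM→Rossi+Watson, Mon-PM→Rossi, Tue-AM→Ferraro, Tue-PM→Kapoor, Wed-AM→Ferraro, Wed-PM→Watson, Thu-AM→Rossi+Cho, Thu-PM→Cho, Fri-AM→Kapoor+Watson, Fri-PM→Kapoor, Sat-AM→Rossi.

5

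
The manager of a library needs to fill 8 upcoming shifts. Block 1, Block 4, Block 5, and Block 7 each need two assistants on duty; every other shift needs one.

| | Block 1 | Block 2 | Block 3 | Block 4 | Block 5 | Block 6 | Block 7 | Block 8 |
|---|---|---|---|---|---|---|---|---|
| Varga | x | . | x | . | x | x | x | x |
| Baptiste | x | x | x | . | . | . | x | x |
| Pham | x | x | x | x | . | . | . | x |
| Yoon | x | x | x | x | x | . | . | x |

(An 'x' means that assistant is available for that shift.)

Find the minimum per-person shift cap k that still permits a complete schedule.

With 4 assistants and 12 worker-slots to fill, someone must work at least ⌈12/4⌉ = 3 shifts, so k ≥ 3.
k = 3 works: Block 1→Pham+Yoon, Block 2→Baptiste, Block 3→Baptiste, Block 4→Pham+Yoon, Block 5→Varga+Yoon, Block 6→Varga, Block 7→Varga+Baptiste, Block 8→Pham.
Loads: Varga 3, Baptiste 3, Pham 3, Yoon 3 — all ≤ 3.

3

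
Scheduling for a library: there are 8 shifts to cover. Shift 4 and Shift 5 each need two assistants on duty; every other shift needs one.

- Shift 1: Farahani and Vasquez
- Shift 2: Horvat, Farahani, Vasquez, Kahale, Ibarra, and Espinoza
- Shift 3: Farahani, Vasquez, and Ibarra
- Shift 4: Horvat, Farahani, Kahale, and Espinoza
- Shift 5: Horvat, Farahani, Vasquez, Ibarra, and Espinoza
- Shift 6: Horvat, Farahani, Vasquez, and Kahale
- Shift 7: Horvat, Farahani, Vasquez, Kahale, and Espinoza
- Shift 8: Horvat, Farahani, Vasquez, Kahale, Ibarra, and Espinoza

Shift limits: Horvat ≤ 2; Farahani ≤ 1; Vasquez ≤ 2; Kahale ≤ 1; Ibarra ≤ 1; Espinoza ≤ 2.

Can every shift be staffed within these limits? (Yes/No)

No

Total capacity is 2+1+2+1+1+2 = 9 but 10 worker-slots are needed — infeasible.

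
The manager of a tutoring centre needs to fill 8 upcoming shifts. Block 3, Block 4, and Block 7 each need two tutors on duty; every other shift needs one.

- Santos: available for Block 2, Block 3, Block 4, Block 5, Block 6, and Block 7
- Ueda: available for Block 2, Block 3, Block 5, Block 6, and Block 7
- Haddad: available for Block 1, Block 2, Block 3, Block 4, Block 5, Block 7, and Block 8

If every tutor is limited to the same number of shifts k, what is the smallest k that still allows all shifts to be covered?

With 3 tutors and 11 worker-slots to fill, someone must work at least ⌈11/3⌉ = 4 shifts, so k ≥ 4.
k = 4 works: Block 1→Haddad, Block 2→Santos, Block 3→Santos+Ueda, Block 4→Santos+Haddad, Block 5→Ueda, Block 6→Santos, Block 7→Ueda+Haddad, Block 8→Haddad.
Loads: Santos 4, Ueda 3, Haddad 4 — all ≤ 4.

4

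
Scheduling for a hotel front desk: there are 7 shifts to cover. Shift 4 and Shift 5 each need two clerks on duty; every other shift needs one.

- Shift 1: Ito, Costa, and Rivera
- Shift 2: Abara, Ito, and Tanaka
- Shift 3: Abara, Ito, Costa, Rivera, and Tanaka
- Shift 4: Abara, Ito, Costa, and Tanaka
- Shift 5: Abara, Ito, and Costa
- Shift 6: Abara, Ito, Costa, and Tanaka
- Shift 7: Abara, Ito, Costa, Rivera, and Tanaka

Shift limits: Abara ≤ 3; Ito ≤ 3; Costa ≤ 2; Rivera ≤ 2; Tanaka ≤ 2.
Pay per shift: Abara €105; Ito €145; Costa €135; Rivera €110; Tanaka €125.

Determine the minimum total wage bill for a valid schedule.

Picking the cheapest available clerk for each shift independently would cost €1000, but that ignores the shift limits.
An optimal schedule: Shift 1→Rivera, Shift 2→Abara, Shift 3→Rivera, Shift 4→Tanaka+Costa, Shift 5→Abara+Costa, Shift 6→Abara, Shift 7→Tanaka.
Total: 110 + 105 + 110 + 125 + 135 + 105 + 135 + 105 + 125 = €1055.

€1055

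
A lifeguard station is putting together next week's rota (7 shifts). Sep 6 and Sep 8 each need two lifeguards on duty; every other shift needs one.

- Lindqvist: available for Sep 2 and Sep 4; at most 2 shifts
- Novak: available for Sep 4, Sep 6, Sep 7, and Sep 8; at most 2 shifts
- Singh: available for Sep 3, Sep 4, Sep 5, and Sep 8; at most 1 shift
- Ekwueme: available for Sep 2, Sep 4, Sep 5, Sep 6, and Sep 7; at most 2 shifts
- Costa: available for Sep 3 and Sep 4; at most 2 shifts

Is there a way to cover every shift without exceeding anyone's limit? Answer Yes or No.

No

Total capacity is 9 and 9 slots are needed, so capacity alone doesn't rule it out.
Shifts {Sep 5, Sep 6, Sep 7, Sep 8} need 6 worker-slots in total, but the lifeguards available for any of those shifts (Novak, Singh, and Ekwueme) can supply at most 5 among them. So no valid schedule exists.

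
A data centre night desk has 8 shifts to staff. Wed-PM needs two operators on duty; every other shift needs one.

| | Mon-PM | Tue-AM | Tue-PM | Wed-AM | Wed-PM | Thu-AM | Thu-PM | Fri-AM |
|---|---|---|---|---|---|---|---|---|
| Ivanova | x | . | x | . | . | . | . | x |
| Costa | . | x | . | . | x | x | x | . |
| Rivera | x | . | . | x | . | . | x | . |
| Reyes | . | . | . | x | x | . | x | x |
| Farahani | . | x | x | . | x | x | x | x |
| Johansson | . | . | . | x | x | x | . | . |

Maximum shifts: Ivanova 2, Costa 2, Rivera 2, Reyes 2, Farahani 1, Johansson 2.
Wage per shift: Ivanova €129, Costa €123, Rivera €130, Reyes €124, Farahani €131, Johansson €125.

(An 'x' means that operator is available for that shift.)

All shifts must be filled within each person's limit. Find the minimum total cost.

€1132

Picking the cheapest available operator for each shift independently would cost €1122, but that ignores the shift limits.
An optimal schedule: Mon-PM→Ivanova, Tue-AM→Costa, Tue-PM→Ivanova, Wed-AM→Reyes, Wed-PM→Costa+Johansson, Thu-AM→Johansson, Thu-PM→Rivera, Fri-AM→Reyes.
Total: 129 + 123 + 129 + 124 + 123 + 125 + 125 + 130 + 124 = €1132.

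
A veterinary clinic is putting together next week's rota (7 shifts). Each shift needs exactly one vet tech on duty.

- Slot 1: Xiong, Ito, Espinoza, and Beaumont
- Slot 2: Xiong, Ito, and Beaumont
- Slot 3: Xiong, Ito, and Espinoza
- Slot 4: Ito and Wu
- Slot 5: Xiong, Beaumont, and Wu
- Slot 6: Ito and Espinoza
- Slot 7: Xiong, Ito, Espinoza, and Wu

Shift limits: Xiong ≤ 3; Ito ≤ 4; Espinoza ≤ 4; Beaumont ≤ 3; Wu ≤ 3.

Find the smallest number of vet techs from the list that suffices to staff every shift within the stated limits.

2

7 slots to fill and no one can take more than 4, so at least ⌈7/4⌉ = 2 vet techs are needed.
Xiong and Ito alone can cover everything: Slot 1→Xiong, Slot 2→Xiong, Slot 3→Ito, Slot 4→Ito, Slot 5→Xiong, Slot 6→Ito, Slot 7→Ito.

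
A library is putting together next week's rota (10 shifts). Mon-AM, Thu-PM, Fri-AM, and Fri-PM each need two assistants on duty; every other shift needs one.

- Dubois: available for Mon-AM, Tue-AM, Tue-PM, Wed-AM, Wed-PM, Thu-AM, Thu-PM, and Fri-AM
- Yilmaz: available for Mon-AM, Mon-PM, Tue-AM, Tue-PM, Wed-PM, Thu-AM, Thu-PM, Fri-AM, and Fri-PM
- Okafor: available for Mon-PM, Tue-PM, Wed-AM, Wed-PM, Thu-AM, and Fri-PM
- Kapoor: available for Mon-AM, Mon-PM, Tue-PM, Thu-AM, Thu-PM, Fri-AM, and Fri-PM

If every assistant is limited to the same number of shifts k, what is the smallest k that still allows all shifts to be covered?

4

With 4 assistants and 14 worker-slots to fill, someone must work at least ⌈14/4⌉ = 4 shifts, so k ≥ 4.
k = 4 works: Mon-AM→Dubois+Yilmaz, Mon-PM→Yilmaz, Tue-AM→Dubois, Tue-PM→Okafor, Wed-AM→Dubois, Wed-PM→Dubois, Thu-AM→Okafor, Thu-PM→Yilmaz+Kapoor, Fri-AM→Yilmaz+Kapoor, Fri-PM→Okafor+Kapoor.
Loads: Dubois 4, Yilmaz 4, Okafor 3, Kapoor 3 — all ≤ 4.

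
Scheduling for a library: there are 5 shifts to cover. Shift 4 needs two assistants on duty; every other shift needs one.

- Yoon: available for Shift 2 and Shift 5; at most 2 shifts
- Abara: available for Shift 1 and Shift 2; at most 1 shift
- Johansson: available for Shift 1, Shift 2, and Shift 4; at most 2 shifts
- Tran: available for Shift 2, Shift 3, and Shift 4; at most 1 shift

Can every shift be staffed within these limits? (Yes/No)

No

Total capacity is 6 and 6 slots are needed, so capacity alone doesn't rule it out.
Shifts {Shift 3, Shift 4} need 3 worker-slots in total, but the assistants available for any of those shifts (Johansson and Tran) can supply at most 2 among them. So no valid schedule exists.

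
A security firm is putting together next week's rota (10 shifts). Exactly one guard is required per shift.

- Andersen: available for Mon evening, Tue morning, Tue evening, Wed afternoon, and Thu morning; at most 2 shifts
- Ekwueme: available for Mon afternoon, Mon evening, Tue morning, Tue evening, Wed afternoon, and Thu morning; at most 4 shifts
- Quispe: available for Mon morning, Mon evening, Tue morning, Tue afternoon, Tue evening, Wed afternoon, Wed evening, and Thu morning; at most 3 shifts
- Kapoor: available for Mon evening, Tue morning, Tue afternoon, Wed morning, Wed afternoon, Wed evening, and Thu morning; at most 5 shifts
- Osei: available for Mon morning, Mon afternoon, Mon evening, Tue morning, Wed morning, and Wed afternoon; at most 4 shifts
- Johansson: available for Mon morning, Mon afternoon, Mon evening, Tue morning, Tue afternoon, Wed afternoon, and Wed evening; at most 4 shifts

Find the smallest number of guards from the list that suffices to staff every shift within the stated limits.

3

10 slots to fill and no one can take more than 5, so at least ⌈10/5⌉ = 2 guards are needed.
Any 2 guards together have capacity at most 5+4 = 9 < 10 slots, so 2 can never suffice.
Andersen, Kapoor, and Osei alone can cover everything: Mon morning→Osei, Mon afternoon→Osei, Mon evening→Kapoor, Tue morning→Kapoor, Tue afternoon→Kapoor, Tue evening→Andersen, Wed morning→Kapoor, Wed afternoon→Osei, Wed evening→Kapoor, Thu morning→Andersen.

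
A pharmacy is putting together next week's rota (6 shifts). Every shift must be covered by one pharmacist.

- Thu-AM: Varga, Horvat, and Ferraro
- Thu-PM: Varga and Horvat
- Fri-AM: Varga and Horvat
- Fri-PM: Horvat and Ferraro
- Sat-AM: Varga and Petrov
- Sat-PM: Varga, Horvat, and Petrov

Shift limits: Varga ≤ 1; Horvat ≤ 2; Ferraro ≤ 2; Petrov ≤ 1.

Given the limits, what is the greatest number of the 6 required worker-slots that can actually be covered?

6

Total capacity across all pharmacists is 1+2+2+1 = 6, and 6 slots are needed, so at most 6 can be filled.
An assignment achieving 6: Thu-AM→Ferraro, Thu-PM→Varga, Fri-AM→Horvat, Fri-PM→Ferraro, Sat-AM→Petrov, Sat-PM→Horvat.
Loads: Varga 1/1, Horvat 2/2, Ferraro 2/2, Petrov 1/1.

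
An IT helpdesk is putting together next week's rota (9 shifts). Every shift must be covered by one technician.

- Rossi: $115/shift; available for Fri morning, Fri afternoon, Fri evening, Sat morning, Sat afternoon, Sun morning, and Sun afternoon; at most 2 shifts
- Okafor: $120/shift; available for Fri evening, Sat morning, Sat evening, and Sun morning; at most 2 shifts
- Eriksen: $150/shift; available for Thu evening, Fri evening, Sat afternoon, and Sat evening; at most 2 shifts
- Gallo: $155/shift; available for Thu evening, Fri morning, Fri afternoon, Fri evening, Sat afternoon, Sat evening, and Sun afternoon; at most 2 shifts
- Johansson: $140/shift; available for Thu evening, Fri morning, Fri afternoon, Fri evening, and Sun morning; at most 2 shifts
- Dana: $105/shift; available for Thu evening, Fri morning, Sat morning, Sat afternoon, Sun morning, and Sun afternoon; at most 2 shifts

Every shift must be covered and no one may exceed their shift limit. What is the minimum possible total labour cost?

Picking the cheapest available technician for each shift independently would cost $980, but that ignores the shift limits.
An optimal schedule: Thu evening→Johansson, Fri morning→Rossi, Fri afternoon→Rossi, Fri evening→Johansson, Sat morning→Dana, Sat afternoon→Eriksen, Sat evening→Okafor, Sun morning→Okafor, Sun afternoon→Dana.
Total: 140 + 115 + 115 + 140 + 105 + 150 + 120 + 120 + 105 = $1110.

$1110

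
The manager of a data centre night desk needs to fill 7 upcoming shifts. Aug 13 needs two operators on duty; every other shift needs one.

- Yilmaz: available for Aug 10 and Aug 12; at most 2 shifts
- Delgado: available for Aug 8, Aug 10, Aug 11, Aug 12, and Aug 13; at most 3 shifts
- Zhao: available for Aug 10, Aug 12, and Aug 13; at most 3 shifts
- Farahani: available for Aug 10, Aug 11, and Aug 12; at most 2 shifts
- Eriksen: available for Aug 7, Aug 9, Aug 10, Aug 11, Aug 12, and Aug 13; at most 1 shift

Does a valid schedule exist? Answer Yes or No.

Total capacity is 11 and 8 slots are needed, so capacity alone doesn't rule it out.
Shifts {Aug 7, Aug 9} need 2 worker-slots in total, but the operators available for any of those shifts (Eriksen) can supply at most 1 among them. So no valid schedule exists.

No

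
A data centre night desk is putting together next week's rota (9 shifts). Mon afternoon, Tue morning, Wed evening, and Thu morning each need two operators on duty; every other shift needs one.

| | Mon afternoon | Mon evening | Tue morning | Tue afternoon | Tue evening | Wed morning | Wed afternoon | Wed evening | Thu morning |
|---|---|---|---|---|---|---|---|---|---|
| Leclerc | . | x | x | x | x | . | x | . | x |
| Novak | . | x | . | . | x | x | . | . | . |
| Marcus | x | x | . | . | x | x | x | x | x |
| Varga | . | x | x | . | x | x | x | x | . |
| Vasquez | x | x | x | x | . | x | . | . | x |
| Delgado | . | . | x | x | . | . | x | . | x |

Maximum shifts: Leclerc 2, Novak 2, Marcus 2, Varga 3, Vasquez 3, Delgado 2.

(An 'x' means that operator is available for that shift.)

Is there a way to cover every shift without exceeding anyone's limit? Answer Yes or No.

Yes

Mon afternoon can only be covered by Marcus and Vasquez, so that assignment is forced.
Wed evening can only be covered by Marcus and Varga, so that assignment is forced.
One valid schedule: Mon afternoon→Marcus+Vasquez, Mon evening→Novak, Tue morning→Varga+Vasquez, Tue afternoon→Leclerc, Tue evening→Leclerc, Wed morning→Novak, Wed afternoon→Varga, Wed evening→Marcus+Varga, Thu morning→Vasquez+Delgado.
Loads: Leclerc 2/2, Novak 2/2, Marcus 2/2, Varga 3/3, Vasquez 3/3, Delgado 1/2 — all within limits.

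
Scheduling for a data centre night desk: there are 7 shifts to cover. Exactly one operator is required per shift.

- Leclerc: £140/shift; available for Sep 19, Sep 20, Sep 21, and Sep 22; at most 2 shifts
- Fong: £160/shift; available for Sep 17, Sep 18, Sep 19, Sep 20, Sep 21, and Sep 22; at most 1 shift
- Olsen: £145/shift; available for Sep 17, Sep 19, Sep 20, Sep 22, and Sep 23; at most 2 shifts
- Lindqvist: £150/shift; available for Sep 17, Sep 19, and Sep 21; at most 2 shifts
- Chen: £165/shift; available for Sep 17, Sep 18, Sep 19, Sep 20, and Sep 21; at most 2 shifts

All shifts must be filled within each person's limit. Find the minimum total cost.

£1030

Sep 23 can only be covered by Olsen, so that assignment is forced.
Picking the cheapest available operator for each shift independently would cost £1010, but that ignores the shift limits.
An optimal schedule: Sep 17→Olsen, Sep 18→Fong, Sep 19→Lindqvist, Sep 20→Leclerc, Sep 21→Lindqvist, Sep 22→Leclerc, Sep 23→Olsen.
Total: 145 + 160 + 150 + 140 + 150 + 140 + 145 = £1030.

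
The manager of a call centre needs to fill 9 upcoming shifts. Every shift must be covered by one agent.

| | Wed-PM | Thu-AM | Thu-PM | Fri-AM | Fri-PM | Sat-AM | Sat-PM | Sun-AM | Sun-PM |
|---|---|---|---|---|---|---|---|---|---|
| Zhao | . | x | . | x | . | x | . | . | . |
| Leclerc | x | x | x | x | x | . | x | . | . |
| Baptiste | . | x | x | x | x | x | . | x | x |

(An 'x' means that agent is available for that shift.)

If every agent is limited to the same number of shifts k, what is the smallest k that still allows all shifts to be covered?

3

With 3 agents and 9 worker-slots to fill, someone must work at least ⌈9/3⌉ = 3 shifts, so k ≥ 3.
k = 3 works: Wed-PM→Leclerc, Thu-AM→Zhao, Thu-PM→Leclerc, Fri-AM→Zhao, Fri-PM→Baptiste, Sat-AM→Zhao, Sat-PM→Leclerc, Sun-AM→Baptiste, Sun-PM→Baptiste.
Loads: Zhao 3, Leclerc 3, Baptiste 3 — all ≤ 3.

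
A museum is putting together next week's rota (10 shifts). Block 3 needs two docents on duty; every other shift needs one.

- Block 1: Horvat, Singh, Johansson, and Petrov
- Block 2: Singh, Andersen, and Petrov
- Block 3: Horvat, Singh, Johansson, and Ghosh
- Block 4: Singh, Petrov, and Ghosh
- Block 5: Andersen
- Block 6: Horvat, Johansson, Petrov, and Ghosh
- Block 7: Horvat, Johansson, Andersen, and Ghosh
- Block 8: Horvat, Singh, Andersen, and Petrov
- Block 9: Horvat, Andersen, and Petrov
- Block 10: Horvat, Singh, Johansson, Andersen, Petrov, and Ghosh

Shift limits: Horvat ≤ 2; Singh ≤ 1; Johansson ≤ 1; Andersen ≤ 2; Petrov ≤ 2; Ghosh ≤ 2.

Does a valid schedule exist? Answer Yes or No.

Total capacity is 2+1+1+2+2+2 = 10 but 11 worker-slots are needed — infeasible.

No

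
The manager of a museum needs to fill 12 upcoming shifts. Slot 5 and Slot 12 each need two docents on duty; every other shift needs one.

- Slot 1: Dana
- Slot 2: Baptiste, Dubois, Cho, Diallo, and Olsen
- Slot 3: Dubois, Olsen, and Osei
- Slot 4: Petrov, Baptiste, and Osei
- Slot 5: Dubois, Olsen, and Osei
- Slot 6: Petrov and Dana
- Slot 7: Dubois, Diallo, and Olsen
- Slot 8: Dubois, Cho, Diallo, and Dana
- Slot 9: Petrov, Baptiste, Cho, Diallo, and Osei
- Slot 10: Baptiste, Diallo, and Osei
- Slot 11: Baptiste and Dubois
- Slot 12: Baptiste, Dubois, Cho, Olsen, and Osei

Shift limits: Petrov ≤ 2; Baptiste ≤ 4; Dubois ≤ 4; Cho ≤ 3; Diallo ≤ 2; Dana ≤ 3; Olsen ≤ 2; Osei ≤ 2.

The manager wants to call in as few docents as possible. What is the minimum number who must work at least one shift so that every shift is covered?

14 slots to fill and no one can take more than 4, so at least ⌈14/4⌉ = 4 docents are needed.
No set of 4 docents can cover every shift (each such set leaves at least one shift with no one available or exceeds a cap).
Petrov, Baptiste, Dubois, Dana, and Olsen alone can cover everything: Slot 1→Dana, Slot 2→Baptiste, Slot 3→Dubois, Slot 4→Petrov, Slot 5→Dubois+Olsen, Slot 6→Petrov, Slot 7→Dubois, Slot 8→Dana, Slot 9→Baptiste, Slot 10→Baptiste, Slot 11→Baptiste, Slot 12→Dubois+Olsen.

5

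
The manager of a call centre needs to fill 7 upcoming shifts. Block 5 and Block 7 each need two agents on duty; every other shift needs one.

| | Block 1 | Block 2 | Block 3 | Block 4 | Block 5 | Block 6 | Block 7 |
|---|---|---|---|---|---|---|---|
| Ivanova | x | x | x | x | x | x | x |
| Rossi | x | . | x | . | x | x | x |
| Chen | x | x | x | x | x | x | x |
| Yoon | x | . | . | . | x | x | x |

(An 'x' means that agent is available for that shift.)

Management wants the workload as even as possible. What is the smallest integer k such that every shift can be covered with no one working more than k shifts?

With 4 agents and 9 worker-slots to fill, someone must work at least ⌈9/4⌉ = 3 shifts, so k ≥ 3.
k = 3 works: Block 1→Rossi, Block 2→Ivanova, Block 3→Ivanova, Block 4→Ivanova, Block 5→Rossi+Chen, Block 6→Rossi, Block 7→Chen+Yoon.
Loads: Ivanova 3, Rossi 3, Chen 2, Yoon 1 — all ≤ 3.

3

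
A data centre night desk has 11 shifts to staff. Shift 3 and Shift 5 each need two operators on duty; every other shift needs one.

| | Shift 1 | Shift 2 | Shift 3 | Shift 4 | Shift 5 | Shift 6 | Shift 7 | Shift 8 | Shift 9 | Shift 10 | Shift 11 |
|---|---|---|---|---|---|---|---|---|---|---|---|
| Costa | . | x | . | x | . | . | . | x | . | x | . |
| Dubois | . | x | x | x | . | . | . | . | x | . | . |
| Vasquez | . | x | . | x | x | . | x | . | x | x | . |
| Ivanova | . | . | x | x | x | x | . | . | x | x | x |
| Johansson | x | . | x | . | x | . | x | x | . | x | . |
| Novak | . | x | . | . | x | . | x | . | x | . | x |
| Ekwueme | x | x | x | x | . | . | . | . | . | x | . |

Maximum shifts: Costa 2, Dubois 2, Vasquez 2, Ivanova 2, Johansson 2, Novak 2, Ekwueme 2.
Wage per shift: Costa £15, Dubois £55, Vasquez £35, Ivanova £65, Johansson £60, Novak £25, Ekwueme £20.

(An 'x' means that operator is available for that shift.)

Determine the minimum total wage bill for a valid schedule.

Shift 6 can only be covered by Ivanova, so that assignment is forced.
Picking the cheapest available operator for each shift independently would cost £355, but that ignores the shift limits.
An optimal schedule: Shift 1→Ekwueme, Shift 2→Costa, Shift 3→Dubois+Johansson, Shift 4→Dubois, Shift 5→Vasquez+Johansson, Shift 6→Ivanova, Shift 7→Novak, Shift 8→Costa, Shift 9→Vasquez, Shift 10→Ekwueme, Shift 11→Novak.
Total: 20 + 15 + 55 + 60 + 55 + 35 + 60 + 65 + 25 + 15 + 35 + 20 + 25 = £485.

£485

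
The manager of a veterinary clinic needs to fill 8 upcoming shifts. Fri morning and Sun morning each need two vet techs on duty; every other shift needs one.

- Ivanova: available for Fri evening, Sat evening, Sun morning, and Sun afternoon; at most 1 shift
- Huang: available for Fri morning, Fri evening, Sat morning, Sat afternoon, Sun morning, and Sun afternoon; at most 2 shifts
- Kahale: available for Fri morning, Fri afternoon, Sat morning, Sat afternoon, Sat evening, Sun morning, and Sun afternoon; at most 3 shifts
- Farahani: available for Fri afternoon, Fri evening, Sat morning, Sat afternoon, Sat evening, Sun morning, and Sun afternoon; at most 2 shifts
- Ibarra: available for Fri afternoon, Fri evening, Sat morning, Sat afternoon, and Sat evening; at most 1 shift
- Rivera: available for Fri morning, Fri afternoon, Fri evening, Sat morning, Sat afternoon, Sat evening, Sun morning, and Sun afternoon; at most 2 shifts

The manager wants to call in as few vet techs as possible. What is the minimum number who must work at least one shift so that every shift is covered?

10 slots to fill and no one can take more than 3, so at least ⌈10/3⌉ = 4 vet techs are needed.
Any 4 vet techs together have capacity at most 3+2+2+2 = 9 < 10 slots, so 4 can never suffice.
Ivanova, Huang, Kahale, Farahani, and Rivera alone can cover everything: Fri morning→Huang+Kahale, Fri afternoon→Kahale, Fri evening→Ivanova, Sat morning→Huang, Sat afternoon→Kahale, Sat evening→Farahani, Sun morning→Farahani+Rivera, Sun afternoon→Rivera.

5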